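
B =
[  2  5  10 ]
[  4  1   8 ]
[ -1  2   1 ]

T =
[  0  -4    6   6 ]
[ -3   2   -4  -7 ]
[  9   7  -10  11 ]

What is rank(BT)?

2

First compute BT:
[[ 75,  72, -108,  87],
 [ 69,  42, -60, 105],
 [  3,  15, -24,  -9]]
Now row reduce the product.
R2 ← R2 − (23/25)·R1: [0, -606/25, 984/25, 624/25]
R3 ← R3 − (1/25)·R1: [0, 303/25, -492/25, -312/25]
R3 ← R3 + (1/2)·R2: [0, 0, 0, 0]
2 nonzero rows, so rank(BT) = 2.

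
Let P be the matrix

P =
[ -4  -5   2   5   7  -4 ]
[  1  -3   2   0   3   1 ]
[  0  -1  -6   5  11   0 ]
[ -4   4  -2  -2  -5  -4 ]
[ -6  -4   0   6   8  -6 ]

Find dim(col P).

4

Row reduce to echelon form.
R2 ← R2 + (1/4)·R1: [0, -17/4, 5/2, 5/4, 19/4, 0]
R4 ← R4 − R1: [0, 9, -4, -7, -12, 0]
R5 ← R5 − (3/2)·R1: [0, 7/2, -3, -3/2, -5/2, 0]
R3 ← R3 − (4/17)·R2: [0, 0, -112/17, 80/17, 168/17, 0]
R4 ← R4 + (36/17)·R2: [0, 0, 22/17, -74/17, -33/17, 0]
R5 ← R5 + (14/17)·R2: [0, 0, -16/17, -8/17, 24/17, 0]
R4 ← R4 + (11/56)·R3: [0, 0, 0, -24/7, 0, 0]
R5 ← R5 − (1/7)·R3: [0, 0, 0, -8/7, 0, 0]
R5 ← R5 − (1/3)·R4: [0, 0, 0, 0, 0, 0]
Echelon form has 4 nonzero rows, so rank(P) = 4.
The column space has dimension equal to the rank: 4.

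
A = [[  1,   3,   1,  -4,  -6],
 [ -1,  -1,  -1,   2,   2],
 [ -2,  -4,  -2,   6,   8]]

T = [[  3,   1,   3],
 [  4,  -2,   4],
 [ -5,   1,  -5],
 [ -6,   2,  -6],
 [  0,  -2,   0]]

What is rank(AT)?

1

First compute AT:
[[ 34,   0,  34],
 [-14,   0, -14],
 [-48,   0, -48]]
Now row reduce the product.
R2 ← R2 + (7/17)·R1: [0, 0, 0]
R3 ← R3 + (24/17)·R1: [0, 0, 0]
1 nonzero row, so rank(AT) = 1.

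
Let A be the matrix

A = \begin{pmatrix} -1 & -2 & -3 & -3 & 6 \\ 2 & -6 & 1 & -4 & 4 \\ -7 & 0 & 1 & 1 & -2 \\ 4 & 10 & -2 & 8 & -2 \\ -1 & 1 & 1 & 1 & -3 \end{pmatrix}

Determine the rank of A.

Row reduce to echelon form.
R2 ← R2 + (2)·R1: [0, -10, -5, -10, 16]
R3 ← R3 − (7)·R1: [0, 14, 22, 22, -44]
R4 ← R4 + (4)·R1: [0, 2, -14, -4, 22]
R5 ← R5 − R1: [0, 3, 4, 4, -9]
R3 ← R3 + (7/5)·R2: [0, 0, 15, 8, -108/5]
R4 ← R4 + (1/5)·R2: [0, 0, -15, -6, 126/5]
R5 ← R5 + (3/10)·R2: [0, 0, 5/2, 1, -21/5]
R4 ← R4 + R3: [0, 0, 0, 2, 18/5]
R5 ← R5 − (1/6)·R3: [0, 0, 0, -1/3, -3/5]
R5 ← R5 + (1/6)·R4: [0, 0, 0, 0, 0]
Echelon form has 4 nonzero rows, so rank(A) = 4.

4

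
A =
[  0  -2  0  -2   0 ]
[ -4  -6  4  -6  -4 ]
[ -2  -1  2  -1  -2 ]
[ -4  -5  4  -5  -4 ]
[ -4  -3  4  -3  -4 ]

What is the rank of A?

2

Row reduce to echelon form.
Swap R1 ↔ R2
R3 ← R3 − (1/2)·R1: [0, 2, 0, 2, 0]
R4 ← R4 − R1: [0, 1, 0, 1, 0]
R5 ← R5 − R1: [0, 3, 0, 3, 0]
R3 ← R3 + R2: [0, 0, 0, 0, 0]
R4 ← R4 + (1/2)·R2: [0, 0, 0, 0, 0]
R5 ← R5 + (3/2)·R2: [0, 0, 0, 0, 0]
Echelon form has 2 nonzero rows, so rank(A) = 2.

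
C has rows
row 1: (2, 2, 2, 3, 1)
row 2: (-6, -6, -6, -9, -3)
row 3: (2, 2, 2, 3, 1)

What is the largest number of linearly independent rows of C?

Row reduce to echelon form.
R2 ← R2 + (3)·R1: [0, 0, 0, 0, 0]
R3 ← R3 − R1: [0, 0, 0, 0, 0]
Echelon form has 1 nonzero row, so rank(C) = 1.
The rank gives the maximum number of linearly independent rows: 1.

1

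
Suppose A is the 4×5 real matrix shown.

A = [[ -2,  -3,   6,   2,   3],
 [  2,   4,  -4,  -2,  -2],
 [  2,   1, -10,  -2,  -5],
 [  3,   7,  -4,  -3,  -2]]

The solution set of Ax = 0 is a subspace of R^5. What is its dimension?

3

Row reduce to echelon form.
R2 ← R2 + R1: [0, 1, 2, 0, 1]
R3 ← R3 + R1: [0, -2, -4, 0, -2]
R4 ← R4 + (3/2)·R1: [0, 5/2, 5, 0, 5/2]
R3 ← R3 + (2)·R2: [0, 0, 0, 0, 0]
R4 ← R4 − (5/2)·R2: [0, 0, 0, 0, 0]
2 nonzero rows, so rank(A) = 2.
A has 5 columns; by rank–nullity, nullity = 5 − 2 = 3.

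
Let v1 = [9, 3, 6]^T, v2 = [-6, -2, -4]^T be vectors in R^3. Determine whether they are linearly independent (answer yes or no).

no

Form the matrix with these vectors as rows and row reduce.
R2 ← R2 + (2/3)·R1: [0, 0, 0]
1 nonzero row, so the 2 vectors span a space of dimension 1.
Since 1 < 2, the vectors are linearly dependent.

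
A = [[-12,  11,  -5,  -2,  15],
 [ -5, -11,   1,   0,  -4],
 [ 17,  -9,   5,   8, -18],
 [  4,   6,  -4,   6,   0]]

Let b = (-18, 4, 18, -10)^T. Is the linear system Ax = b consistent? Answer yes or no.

Row reduce the augmented matrix [A | b].
R2 ← R2 − (5/12)·R1: [0, -187/12, 37/12, 5/6, -41/4, 23/2]
R3 ← R3 + (17/12)·R1: [0, 79/12, -25/12, 31/6, 13/4, -15/2]
R4 ← R4 + (1/3)·R1: [0, 29/3, -17/3, 16/3, 5, -16]
R3 ← R3 + (79/187)·R2: [0, 0, -146/187, 1032/187, -202/187, -494/187]
R4 ← R4 + (116/187)·R2: [0, 0, -702/187, 1094/187, -254/187, -1658/187]
R4 ← R4 − (351/73)·R3: [0, 0, 0, -1510/73, 280/73, 280/73]
The echelon form has 4 nonzero rows, and every pivot lies in the first 5 columns, so rank(A) = rank([A|b]) = 4.
The system is consistent.

yes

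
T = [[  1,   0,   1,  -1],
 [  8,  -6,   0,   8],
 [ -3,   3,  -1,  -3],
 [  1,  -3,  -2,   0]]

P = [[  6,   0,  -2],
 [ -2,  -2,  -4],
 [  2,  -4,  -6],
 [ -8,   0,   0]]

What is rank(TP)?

First compute TP:
[[ 16,  -4,  -8],
 [ -4,  12,   8],
 [ -2,  -2,   0],
 [  8,  14,  22]]
Now row reduce the product.
R2 ← R2 + (1/4)·R1: [0, 11, 6]
R3 ← R3 + (1/8)·R1: [0, -5/2, -1]
R4 ← R4 − (1/2)·R1: [0, 16, 26]
R3 ← R3 + (5/22)·R2: [0, 0, 4/11]
R4 ← R4 − (16/11)·R2: [0, 0, 190/11]
R4 ← R4 − (95/2)·R3: [0, 0, 0]
3 nonzero rows, so rank(TP) = 3.

3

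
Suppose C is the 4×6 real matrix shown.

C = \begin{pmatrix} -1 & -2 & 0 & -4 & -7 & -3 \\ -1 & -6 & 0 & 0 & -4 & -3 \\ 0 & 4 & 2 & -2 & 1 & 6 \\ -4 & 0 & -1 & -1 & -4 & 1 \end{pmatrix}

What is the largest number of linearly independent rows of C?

4

Row reduce to echelon form.
R2 ← R2 − R1: [0, -4, 0, 4, 3, 0]
R4 ← R4 − (4)·R1: [0, 8, -1, 15, 24, 13]
R3 ← R3 + R2: [0, 0, 2, 2, 4, 6]
R4 ← R4 + (2)·R2: [0, 0, -1, 23, 30, 13]
R4 ← R4 + (1/2)·R3: [0, 0, 0, 24, 32, 16]
Echelon form has 4 nonzero rows, so rank(C) = 4.
The rank gives the maximum number of linearly independent rows: 4.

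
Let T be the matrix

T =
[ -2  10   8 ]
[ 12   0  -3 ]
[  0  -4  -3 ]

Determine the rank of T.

2

Row reduce to echelon form.
R2 ← R2 + (6)·R1: [0, 60, 45]
R3 ← R3 + (1/15)·R2: [0, 0, 0]
Echelon form has 2 nonzero rows, so rank(T) = 2.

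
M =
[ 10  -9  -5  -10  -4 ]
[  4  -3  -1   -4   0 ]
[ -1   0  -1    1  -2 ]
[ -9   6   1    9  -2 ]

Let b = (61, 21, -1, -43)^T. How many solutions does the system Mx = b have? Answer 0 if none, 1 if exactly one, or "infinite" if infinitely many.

Row reduce the augmented matrix [M | b].
R2 ← R2 − (2/5)·R1: [0, 3/5, 1, 0, 8/5, -17/5]
R3 ← R3 + (1/10)·R1: [0, -9/10, -3/2, 0, -12/5, 51/10]
R4 ← R4 + (9/10)·R1: [0, -21/10, -7/2, 0, -28/5, 119/10]
R3 ← R3 + (3/2)·R2: [0, 0, 0, 0, 0, 0]
R4 ← R4 + (7/2)·R2: [0, 0, 0, 0, 0, 0]
The echelon form has 2 nonzero rows, and every pivot lies in the first 5 columns, so rank(M) = rank([M|b]) = 2.
The system is consistent.
rank = 2 < 5 unknowns, so there are infinitely many solutions.

infinite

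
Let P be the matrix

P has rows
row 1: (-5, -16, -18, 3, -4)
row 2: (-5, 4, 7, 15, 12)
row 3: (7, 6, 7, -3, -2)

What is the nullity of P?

Row reduce to echelon form.
R2 ← R2 − R1: [0, 20, 25, 12, 16]
R3 ← R3 + (7/5)·R1: [0, -82/5, -91/5, 6/5, -38/5]
R3 ← R3 + (41/50)·R2: [0, 0, 23/10, 276/25, 138/25]
3 nonzero rows, so rank(P) = 3.
P has 5 columns; by rank–nullity, nullity = 5 − 3 = 2.

2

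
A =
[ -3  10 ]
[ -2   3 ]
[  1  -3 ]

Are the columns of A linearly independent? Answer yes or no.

yes

Row reduce A to echelon form.
R2 ← R2 − (2/3)·R1: [0, -11/3]
R3 ← R3 + (1/3)·R1: [0, 1/3]
R3 ← R3 + (1/11)·R2: [0, 0]
2 pivots among 2 columns.
Every column is a pivot column, so the columns are linearly independent.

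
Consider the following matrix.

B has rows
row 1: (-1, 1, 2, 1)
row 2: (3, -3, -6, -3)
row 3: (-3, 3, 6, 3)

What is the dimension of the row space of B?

1

Row reduce to echelon form.
R2 ← R2 + (3)·R1: [0, 0, 0, 0]
R3 ← R3 − (3)·R1: [0, 0, 0, 0]
Echelon form has 1 nonzero row, so rank(B) = 1.
The row space has dimension equal to the rank: 1.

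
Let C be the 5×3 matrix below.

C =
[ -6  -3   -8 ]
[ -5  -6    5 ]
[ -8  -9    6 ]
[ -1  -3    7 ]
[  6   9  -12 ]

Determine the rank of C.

2

Row reduce to echelon form.
R2 ← R2 − (5/6)·R1: [0, -7/2, 35/3]
R3 ← R3 − (4/3)·R1: [0, -5, 50/3]
R4 ← R4 − (1/6)·R1: [0, -5/2, 25/3]
R5 ← R5 + R1: [0, 6, -20]
R3 ← R3 − (10/7)·R2: [0, 0, 0]
R4 ← R4 − (5/7)·R2: [0, 0, 0]
R5 ← R5 + (12/7)·R2: [0, 0, 0]
Echelon form has 2 nonzero rows, so rank(C) = 2.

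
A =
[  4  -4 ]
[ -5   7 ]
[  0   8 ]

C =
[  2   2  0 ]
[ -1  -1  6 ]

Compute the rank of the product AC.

First compute AC:
[[ 12,  12, -24],
 [-17, -17,  42],
 [ -8,  -8,  48]]
Now row reduce the product.
R2 ← R2 + (17/12)·R1: [0, 0, 8]
R3 ← R3 + (2/3)·R1: [0, 0, 32]
R3 ← R3 − (4)·R2: [0, 0, 0]
2 nonzero rows, so rank(AC) = 2.

2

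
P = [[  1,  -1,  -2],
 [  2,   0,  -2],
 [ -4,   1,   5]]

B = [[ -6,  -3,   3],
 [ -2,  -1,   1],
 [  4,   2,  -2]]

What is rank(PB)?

1

First compute PB:
[[-12,  -6,   6],
 [-20, -10,  10],
 [ 42,  21, -21]]
Now row reduce the product.
R2 ← R2 − (5/3)·R1: [0, 0, 0]
R3 ← R3 + (7/2)·R1: [0, 0, 0]
1 nonzero row, so rank(PB) = 1.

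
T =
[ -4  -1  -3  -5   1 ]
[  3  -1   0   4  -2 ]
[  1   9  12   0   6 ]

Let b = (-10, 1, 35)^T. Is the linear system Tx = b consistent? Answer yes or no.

yes

Row reduce the augmented matrix [T | b].
R2 ← R2 + (3/4)·R1: [0, -7/4, -9/4, 1/4, -5/4, -13/2]
R3 ← R3 + (1/4)·R1: [0, 35/4, 45/4, -5/4, 25/4, 65/2]
R3 ← R3 + (5)·R2: [0, 0, 0, 0, 0, 0]
The echelon form has 2 nonzero rows, and every pivot lies in the first 5 columns, so rank(T) = rank([T|b]) = 2.
The system is consistent.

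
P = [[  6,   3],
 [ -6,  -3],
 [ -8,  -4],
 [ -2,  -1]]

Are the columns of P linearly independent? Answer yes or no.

Row reduce P to echelon form.
R2 ← R2 + R1: [0, 0]
R3 ← R3 + (4/3)·R1: [0, 0]
R4 ← R4 + (1/3)·R1: [0, 0]
1 pivot among 2 columns.
Only 1 < 2 pivot columns, so the columns are linearly dependent.

no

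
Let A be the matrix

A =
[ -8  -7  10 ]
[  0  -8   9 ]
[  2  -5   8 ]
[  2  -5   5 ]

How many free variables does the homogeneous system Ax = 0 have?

Row reduce to echelon form.
R3 ← R3 + (1/4)·R1: [0, -27/4, 21/2]
R4 ← R4 + (1/4)·R1: [0, -27/4, 15/2]
R3 ← R3 − (27/32)·R2: [0, 0, 93/32]
R4 ← R4 − (27/32)·R2: [0, 0, -3/32]
R4 ← R4 + (1/31)·R3: [0, 0, 0]
3 nonzero rows, so rank(A) = 3.
A has 3 columns; by rank–nullity, nullity = 3 − 3 = 0.

0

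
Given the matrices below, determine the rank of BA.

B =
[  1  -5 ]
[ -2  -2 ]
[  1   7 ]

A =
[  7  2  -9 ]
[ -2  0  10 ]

First compute BA:
[[ 17,   2, -59],
 [-10,  -4,  -2],
 [ -7,   2,  61]]
Now row reduce the product.
R2 ← R2 + (10/17)·R1: [0, -48/17, -624/17]
R3 ← R3 + (7/17)·R1: [0, 48/17, 624/17]
R3 ← R3 + R2: [0, 0, 0]
2 nonzero rows, so rank(BA) = 2.

2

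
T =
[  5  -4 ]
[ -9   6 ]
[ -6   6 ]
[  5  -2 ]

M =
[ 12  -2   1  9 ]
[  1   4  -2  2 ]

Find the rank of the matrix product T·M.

First compute TM:
[[ 56, -26,  13,  37],
 [-102,  42, -21, -69],
 [-66,  36, -18, -42],
 [ 58, -18,   9,  41]]
Now row reduce the product.
R2 ← R2 + (51/28)·R1: [0, -75/14, 75/28, -45/28]
R3 ← R3 + (33/28)·R1: [0, 75/14, -75/28, 45/28]
R4 ← R4 − (29/28)·R1: [0, 125/14, -125/28, 75/28]
R3 ← R3 + R2: [0, 0, 0, 0]
R4 ← R4 + (5/3)·R2: [0, 0, 0, 0]
2 nonzero rows, so rank(TM) = 2.

2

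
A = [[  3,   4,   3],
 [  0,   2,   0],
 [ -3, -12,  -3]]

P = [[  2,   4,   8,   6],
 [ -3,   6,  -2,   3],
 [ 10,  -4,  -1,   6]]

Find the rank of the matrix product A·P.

2

First compute AP:
[[ 24,  24,  13,  48],
 [ -6,  12,  -4,   6],
 [  0, -72,   3, -72]]
Now row reduce the product.
R2 ← R2 + (1/4)·R1: [0, 18, -3/4, 18]
R3 ← R3 + (4)·R2: [0, 0, 0, 0]
2 nonzero rows, so rank(AP) = 2.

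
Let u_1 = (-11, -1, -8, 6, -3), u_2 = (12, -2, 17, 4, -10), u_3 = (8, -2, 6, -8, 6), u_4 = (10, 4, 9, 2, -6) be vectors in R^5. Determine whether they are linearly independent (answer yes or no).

Form the matrix with these vectors as rows and row reduce.
R2 ← R2 + (12/11)·R1: [0, -34/11, 91/11, 116/11, -146/11]
R3 ← R3 + (8/11)·R1: [0, -30/11, 2/11, -40/11, 42/11]
R4 ← R4 + (10/11)·R1: [0, 34/11, 19/11, 82/11, -96/11]
R3 ← R3 − (15/17)·R2: [0, 0, -121/17, -220/17, 264/17]
R4 ← R4 + R2: [0, 0, 10, 18, -22]
R4 ← R4 + (170/121)·R3: [0, 0, 0, -2/11, -2/11]
4 nonzero rows, so the 4 vectors span a space of dimension 4.
Since 4 = 4, the vectors are linearly independent.

yes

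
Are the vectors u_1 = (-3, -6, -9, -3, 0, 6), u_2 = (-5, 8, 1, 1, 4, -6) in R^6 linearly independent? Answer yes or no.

yes

Form the matrix with these vectors as rows and row reduce.
R2 ← R2 − (5/3)·R1: [0, 18, 16, 6, 4, -16]
2 nonzero rows, so the 2 vectors span a space of dimension 2.
Since 2 = 2, the vectors are linearly independent.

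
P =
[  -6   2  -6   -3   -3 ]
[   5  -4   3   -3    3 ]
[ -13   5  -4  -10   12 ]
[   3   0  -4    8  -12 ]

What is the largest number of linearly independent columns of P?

4

Row reduce to echelon form.
R2 ← R2 + (5/6)·R1: [0, -7/3, -2, -11/2, 1/2]
R3 ← R3 − (13/6)·R1: [0, 2/3, 9, -7/2, 37/2]
R4 ← R4 + (1/2)·R1: [0, 1, -7, 13/2, -27/2]
R3 ← R3 + (2/7)·R2: [0, 0, 59/7, -71/14, 261/14]
R4 ← R4 + (3/7)·R2: [0, 0, -55/7, 29/7, -93/7]
R4 ← R4 + (55/59)·R3: [0, 0, 0, -69/118, 483/118]
Echelon form has 4 nonzero rows, so rank(P) = 4.
The rank gives the maximum number of linearly independent columns: 4.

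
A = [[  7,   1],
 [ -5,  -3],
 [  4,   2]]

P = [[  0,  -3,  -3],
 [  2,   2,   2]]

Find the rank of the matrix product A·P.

First compute AP:
[[  2, -19, -19],
 [ -6,   9,   9],
 [  4,  -8,  -8]]
Now row reduce the product.
R2 ← R2 + (3)·R1: [0, -48, -48]
R3 ← R3 − (2)·R1: [0, 30, 30]
R3 ← R3 + (5/8)·R2: [0, 0, 0]
2 nonzero rows, so rank(AP) = 2.

2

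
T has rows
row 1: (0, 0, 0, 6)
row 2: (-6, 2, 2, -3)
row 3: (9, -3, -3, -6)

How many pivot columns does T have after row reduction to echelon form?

2

Row reduce to echelon form.
Swap R1 ↔ R2
R3 ← R3 + (3/2)·R1: [0, 0, 0, -21/2]
R3 ← R3 + (7/4)·R2: [0, 0, 0, 0]
Echelon form has 2 nonzero rows, so rank(T) = 2.
Each nonzero row contributes one pivot column: 2 pivot columns.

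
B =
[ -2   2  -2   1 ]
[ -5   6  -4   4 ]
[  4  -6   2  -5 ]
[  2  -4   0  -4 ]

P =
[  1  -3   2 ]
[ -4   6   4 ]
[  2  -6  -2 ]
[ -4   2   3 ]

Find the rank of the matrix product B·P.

First compute BP:
[[-18,  32,  11],
 [-53,  83,  34],
 [ 52, -70, -35],
 [ 34, -38, -24]]
Now row reduce the product.
R2 ← R2 − (53/18)·R1: [0, -101/9, 29/18]
R3 ← R3 + (26/9)·R1: [0, 202/9, -29/9]
R4 ← R4 + (17/9)·R1: [0, 202/9, -29/9]
R3 ← R3 + (2)·R2: [0, 0, 0]
R4 ← R4 + (2)·R2: [0, 0, 0]
2 nonzero rows, so rank(BP) = 2.

2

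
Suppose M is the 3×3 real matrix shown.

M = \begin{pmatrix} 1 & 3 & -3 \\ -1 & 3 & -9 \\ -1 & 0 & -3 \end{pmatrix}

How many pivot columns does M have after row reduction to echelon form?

Row reduce to echelon form.
R2 ← R2 + R1: [0, 6, -12]
R3 ← R3 + R1: [0, 3, -6]
R3 ← R3 − (1/2)·R2: [0, 0, 0]
Echelon form has 2 nonzero rows, so rank(M) = 2.
Each nonzero row contributes one pivot column: 2 pivot columns.

2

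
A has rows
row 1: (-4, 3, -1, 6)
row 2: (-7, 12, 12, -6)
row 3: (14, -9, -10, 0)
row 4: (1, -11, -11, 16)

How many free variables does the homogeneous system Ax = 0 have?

0

Row reduce to echelon form.
R2 ← R2 − (7/4)·R1: [0, 27/4, 55/4, -33/2]
R3 ← R3 + (7/2)·R1: [0, 3/2, -27/2, 21]
R4 ← R4 + (1/4)·R1: [0, -41/4, -45/4, 35/2]
R3 ← R3 − (2/9)·R2: [0, 0, -149/9, 74/3]
R4 ← R4 + (41/27)·R2: [0, 0, 260/27, -68/9]
R4 ← R4 + (260/447)·R3: [0, 0, 0, 1012/149]
4 nonzero rows, so rank(A) = 4.
A has 4 columns; by rank–nullity, nullity = 4 − 4 = 0.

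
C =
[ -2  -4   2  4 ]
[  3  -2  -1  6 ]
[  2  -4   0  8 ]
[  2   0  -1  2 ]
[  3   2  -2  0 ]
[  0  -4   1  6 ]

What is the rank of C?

2

Row reduce to echelon form.
R2 ← R2 + (3/2)·R1: [0, -8, 2, 12]
R3 ← R3 + R1: [0, -8, 2, 12]
R4 ← R4 + R1: [0, -4, 1, 6]
R5 ← R5 + (3/2)·R1: [0, -4, 1, 6]
R3 ← R3 − R2: [0, 0, 0, 0]
R4 ← R4 − (1/2)·R2: [0, 0, 0, 0]
R5 ← R5 − (1/2)·R2: [0, 0, 0, 0]
R6 ← R6 − (1/2)·R2: [0, 0, 0, 0]
Echelon form has 2 nonzero rows, so rank(C) = 2.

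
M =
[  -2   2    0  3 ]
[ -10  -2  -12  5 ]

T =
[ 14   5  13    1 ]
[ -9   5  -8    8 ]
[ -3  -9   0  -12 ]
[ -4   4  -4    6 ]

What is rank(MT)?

2

First compute MT:
[[-58,  12, -54,  32],
 [-106,  68, -134, 148]]
Now row reduce the product.
R2 ← R2 − (53/29)·R1: [0, 1336/29, -1024/29, 2596/29]
2 nonzero rows, so rank(MT) = 2.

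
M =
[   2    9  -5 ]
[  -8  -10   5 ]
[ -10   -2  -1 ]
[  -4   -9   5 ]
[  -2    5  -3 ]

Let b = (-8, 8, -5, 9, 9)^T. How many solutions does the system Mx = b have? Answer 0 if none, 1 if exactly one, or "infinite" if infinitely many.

Row reduce the augmented matrix [M | b].
R2 ← R2 + (4)·R1: [0, 26, -15, -24]
R3 ← R3 + (5)·R1: [0, 43, -26, -45]
R4 ← R4 + (2)·R1: [0, 9, -5, -7]
R5 ← R5 + R1: [0, 14, -8, 1]
R3 ← R3 − (43/26)·R2: [0, 0, -31/26, -69/13]
R4 ← R4 − (9/26)·R2: [0, 0, 5/26, 17/13]
R5 ← R5 − (7/13)·R2: [0, 0, 1/13, 181/13]
R4 ← R4 + (5/31)·R3: [0, 0, 0, 14/31]
R5 ← R5 + (2/31)·R3: [0, 0, 0, 421/31]
R5 ← R5 − (421/14)·R4: [0, 0, 0, 0]
The echelon form has 4 nonzero rows; the last pivot sits in the augmented column, so rank(M) = 3 but rank([M|b]) = 4.
Since the ranks differ, the system is inconsistent.
It has no solutions.

0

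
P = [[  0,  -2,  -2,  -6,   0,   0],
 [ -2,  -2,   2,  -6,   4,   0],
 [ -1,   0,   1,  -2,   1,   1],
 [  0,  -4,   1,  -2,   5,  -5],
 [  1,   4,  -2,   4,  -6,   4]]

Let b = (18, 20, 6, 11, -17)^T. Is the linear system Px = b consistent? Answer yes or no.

yes

Row reduce the augmented matrix [P | b].
Swap R1 ↔ R2
R3 ← R3 − (1/2)·R1: [0, 1, 0, 1, -1, 1, -4]
R5 ← R5 + (1/2)·R1: [0, 3, -1, 1, -4, 4, -7]
R3 ← R3 + (1/2)·R2: [0, 0, -1, -2, -1, 1, 5]
R4 ← R4 − (2)·R2: [0, 0, 5, 10, 5, -5, -25]
R5 ← R5 + (3/2)·R2: [0, 0, -4, -8, -4, 4, 20]
R4 ← R4 + (5)·R3: [0, 0, 0, 0, 0, 0, 0]
R5 ← R5 − (4)·R3: [0, 0, 0, 0, 0, 0, 0]
The echelon form has 3 nonzero rows, and every pivot lies in the first 6 columns, so rank(P) = rank([P|b]) = 3.
The system is consistent.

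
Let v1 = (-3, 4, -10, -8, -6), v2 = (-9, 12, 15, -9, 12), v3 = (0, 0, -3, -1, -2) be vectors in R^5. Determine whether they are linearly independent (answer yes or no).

Form the matrix with these vectors as rows and row reduce.
R2 ← R2 − (3)·R1: [0, 0, 45, 15, 30]
R3 ← R3 + (1/15)·R2: [0, 0, 0, 0, 0]
2 nonzero rows, so the 3 vectors span a space of dimension 2.
Since 2 < 3, the vectors are linearly dependent.

no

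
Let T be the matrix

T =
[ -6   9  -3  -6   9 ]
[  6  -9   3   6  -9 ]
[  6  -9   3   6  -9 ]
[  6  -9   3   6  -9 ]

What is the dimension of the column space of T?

Row reduce to echelon form.
R2 ← R2 + R1: [0, 0, 0, 0, 0]
R3 ← R3 + R1: [0, 0, 0, 0, 0]
R4 ← R4 + R1: [0, 0, 0, 0, 0]
Echelon form has 1 nonzero row, so rank(T) = 1.
The column space has dimension equal to the rank: 1.

1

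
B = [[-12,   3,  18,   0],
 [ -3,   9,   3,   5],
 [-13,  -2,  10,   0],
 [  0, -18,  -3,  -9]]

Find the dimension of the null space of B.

1

Row reduce to echelon form.
R2 ← R2 − (1/4)·R1: [0, 33/4, -3/2, 5]
R3 ← R3 − (13/12)·R1: [0, -21/4, -19/2, 0]
R3 ← R3 + (7/11)·R2: [0, 0, -115/11, 35/11]
R4 ← R4 + (24/11)·R2: [0, 0, -69/11, 21/11]
R4 ← R4 − (3/5)·R3: [0, 0, 0, 0]
3 nonzero rows, so rank(B) = 3.
B has 4 columns; by rank–nullity, nullity = 4 − 3 = 1.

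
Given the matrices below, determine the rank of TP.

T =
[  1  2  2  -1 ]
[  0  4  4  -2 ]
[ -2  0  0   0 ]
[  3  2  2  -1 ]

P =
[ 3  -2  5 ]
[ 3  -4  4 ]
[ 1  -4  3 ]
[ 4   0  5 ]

2

First compute TP:
[[  7, -18,  14],
 [  8, -32,  18],
 [ -6,   4, -10],
 [ 13, -22,  24]]
Now row reduce the product.
R2 ← R2 − (8/7)·R1: [0, -80/7, 2]
R3 ← R3 + (6/7)·R1: [0, -80/7, 2]
R4 ← R4 − (13/7)·R1: [0, 80/7, -2]
R3 ← R3 − R2: [0, 0, 0]
R4 ← R4 + R2: [0, 0, 0]
2 nonzero rows, so rank(TP) = 2.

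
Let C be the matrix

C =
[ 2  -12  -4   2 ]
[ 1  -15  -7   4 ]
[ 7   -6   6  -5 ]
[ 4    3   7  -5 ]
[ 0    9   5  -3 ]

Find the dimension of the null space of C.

Row reduce to echelon form.
R2 ← R2 − (1/2)·R1: [0, -9, -5, 3]
R3 ← R3 − (7/2)·R1: [0, 36, 20, -12]
R4 ← R4 − (2)·R1: [0, 27, 15, -9]
R3 ← R3 + (4)·R2: [0, 0, 0, 0]
R4 ← R4 + (3)·R2: [0, 0, 0, 0]
R5 ← R5 + R2: [0, 0, 0, 0]
2 nonzero rows, so rank(C) = 2.
C has 4 columns; by rank–nullity, nullity = 4 − 2 = 2.

2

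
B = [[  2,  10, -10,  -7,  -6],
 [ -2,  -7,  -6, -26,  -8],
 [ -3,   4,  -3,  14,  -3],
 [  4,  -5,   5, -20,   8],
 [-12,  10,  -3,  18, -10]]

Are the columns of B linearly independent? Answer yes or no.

yes

Row reduce B to echelon form.
R2 ← R2 + R1: [0, 3, -16, -33, -14]
R3 ← R3 + (3/2)·R1: [0, 19, -18, 7/2, -12]
R4 ← R4 − (2)·R1: [0, -25, 25, -6, 20]
R5 ← R5 + (6)·R1: [0, 70, -63, -24, -46]
R3 ← R3 − (19/3)·R2: [0, 0, 250/3, 425/2, 230/3]
R4 ← R4 + (25/3)·R2: [0, 0, -325/3, -281, -290/3]
R5 ← R5 − (70/3)·R2: [0, 0, 931/3, 746, 842/3]
R4 ← R4 + (13/10)·R3: [0, 0, 0, -19/4, 3]
R5 ← R5 − (931/250)·R3: [0, 0, 0, -907/20, -121/25]
R5 ← R5 − (907/95)·R4: [0, 0, 0, 0, -15904/475]
5 pivots among 5 columns.
Every column is a pivot column, so the columns are linearly independent.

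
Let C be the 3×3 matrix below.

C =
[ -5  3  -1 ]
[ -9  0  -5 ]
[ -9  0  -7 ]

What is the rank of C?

3

Row reduce to echelon form.
R2 ← R2 − (9/5)·R1: [0, -27/5, -16/5]
R3 ← R3 − (9/5)·R1: [0, -27/5, -26/5]
R3 ← R3 − R2: [0, 0, -2]
Echelon form has 3 nonzero rows, so rank(C) = 3.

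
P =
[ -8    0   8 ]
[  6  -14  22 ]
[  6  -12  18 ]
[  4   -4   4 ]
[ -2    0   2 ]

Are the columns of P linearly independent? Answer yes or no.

Row reduce P to echelon form.
R2 ← R2 + (3/4)·R1: [0, -14, 28]
R3 ← R3 + (3/4)·R1: [0, -12, 24]
R4 ← R4 + (1/2)·R1: [0, -4, 8]
R5 ← R5 − (1/4)·R1: [0, 0, 0]
R3 ← R3 − (6/7)·R2: [0, 0, 0]
R4 ← R4 − (2/7)·R2: [0, 0, 0]
2 pivots among 3 columns.
Only 2 < 3 pivot columns, so the columns are linearly dependent.

no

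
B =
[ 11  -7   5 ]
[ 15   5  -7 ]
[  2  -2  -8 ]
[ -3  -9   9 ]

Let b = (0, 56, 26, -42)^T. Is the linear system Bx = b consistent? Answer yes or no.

yes

Row reduce the augmented matrix [B | b].
R2 ← R2 − (15/11)·R1: [0, 160/11, -152/11, 56]
R3 ← R3 − (2/11)·R1: [0, -8/11, -98/11, 26]
R4 ← R4 + (3/11)·R1: [0, -120/11, 114/11, -42]
R3 ← R3 + (1/20)·R2: [0, 0, -48/5, 144/5]
R4 ← R4 + (3/4)·R2: [0, 0, 0, 0]
The echelon form has 3 nonzero rows, and every pivot lies in the first 3 columns, so rank(B) = rank([B|b]) = 3.
The system is consistent.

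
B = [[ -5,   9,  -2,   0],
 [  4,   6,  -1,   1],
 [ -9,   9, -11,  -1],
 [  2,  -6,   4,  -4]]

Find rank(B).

4

Row reduce to echelon form.
R2 ← R2 + (4/5)·R1: [0, 66/5, -13/5, 1]
R3 ← R3 − (9/5)·R1: [0, -36/5, -37/5, -1]
R4 ← R4 + (2/5)·R1: [0, -12/5, 16/5, -4]
R3 ← R3 + (6/11)·R2: [0, 0, -97/11, -5/11]
R4 ← R4 + (2/11)·R2: [0, 0, 30/11, -42/11]
R4 ← R4 + (30/97)·R3: [0, 0, 0, -384/97]
Echelon form has 4 nonzero rows, so rank(B) = 4.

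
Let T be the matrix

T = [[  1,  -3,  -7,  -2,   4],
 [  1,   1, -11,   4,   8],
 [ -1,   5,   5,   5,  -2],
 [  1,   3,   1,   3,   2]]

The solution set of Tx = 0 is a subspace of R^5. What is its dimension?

2

Row reduce to echelon form.
R2 ← R2 − R1: [0, 4, -4, 6, 4]
R3 ← R3 + R1: [0, 2, -2, 3, 2]
R4 ← R4 − R1: [0, 6, 8, 5, -2]
R3 ← R3 − (1/2)·R2: [0, 0, 0, 0, 0]
R4 ← R4 − (3/2)·R2: [0, 0, 14, -4, -8]
Swap R3 ↔ R4
3 nonzero rows, so rank(T) = 3.
T has 5 columns; by rank–nullity, nullity = 5 − 3 = 2.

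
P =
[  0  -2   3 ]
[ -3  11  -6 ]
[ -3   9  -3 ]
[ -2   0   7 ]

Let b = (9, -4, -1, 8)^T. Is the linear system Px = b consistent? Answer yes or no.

no

Row reduce the augmented matrix [P | b].
Swap R1 ↔ R2
R3 ← R3 − R1: [0, -2, 3, 3]
R4 ← R4 − (2/3)·R1: [0, -22/3, 11, 32/3]
R3 ← R3 − R2: [0, 0, 0, -6]
R4 ← R4 − (11/3)·R2: [0, 0, 0, -67/3]
R4 ← R4 − (67/18)·R3: [0, 0, 0, 0]
The echelon form has 3 nonzero rows; the last pivot sits in the augmented column, so rank(P) = 2 but rank([P|b]) = 3.
Since the ranks differ, the system is inconsistent.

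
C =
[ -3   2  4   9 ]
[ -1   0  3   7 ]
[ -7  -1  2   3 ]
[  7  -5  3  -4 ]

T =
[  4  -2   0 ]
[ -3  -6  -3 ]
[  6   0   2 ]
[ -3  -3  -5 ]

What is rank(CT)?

First compute CT:
[[-21, -33, -43],
 [ -7, -19, -29],
 [-22,  11,  -8],
 [ 73,  28,  41]]
Now row reduce the product.
R2 ← R2 − (1/3)·R1: [0, -8, -44/3]
R3 ← R3 − (22/21)·R1: [0, 319/7, 778/21]
R4 ← R4 + (73/21)·R1: [0, -607/7, -2278/21]
R3 ← R3 + (319/56)·R2: [0, 0, -93/2]
R4 ← R4 − (607/56)·R2: [0, 0, 101/2]
R4 ← R4 + (101/93)·R3: [0, 0, 0]
3 nonzero rows, so rank(CT) = 3.

3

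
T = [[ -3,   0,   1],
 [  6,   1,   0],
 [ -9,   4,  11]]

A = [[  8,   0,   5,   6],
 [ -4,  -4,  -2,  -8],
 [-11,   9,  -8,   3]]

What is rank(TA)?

First compute TA:
[[-35,   9, -23, -15],
 [ 44,  -4,  28,  28],
 [-209,  83, -141, -53]]
Now row reduce the product.
R2 ← R2 + (44/35)·R1: [0, 256/35, -32/35, 64/7]
R3 ← R3 − (209/35)·R1: [0, 1024/35, -128/35, 256/7]
R3 ← R3 − (4)·R2: [0, 0, 0, 0]
2 nonzero rows, so rank(TA) = 2.

2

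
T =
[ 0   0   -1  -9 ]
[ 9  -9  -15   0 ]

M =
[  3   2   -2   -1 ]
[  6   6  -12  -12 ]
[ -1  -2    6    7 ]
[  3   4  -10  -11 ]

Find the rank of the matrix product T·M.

First compute TM:
[[-26, -34,  84,  92],
 [-12,  -6,   0,  -6]]
Now row reduce the product.
R2 ← R2 − (6/13)·R1: [0, 126/13, -504/13, -630/13]
2 nonzero rows, so rank(TM) = 2.

2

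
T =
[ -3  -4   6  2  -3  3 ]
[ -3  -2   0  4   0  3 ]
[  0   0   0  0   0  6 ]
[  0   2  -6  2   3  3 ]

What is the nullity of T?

3

Row reduce to echelon form.
R2 ← R2 − R1: [0, 2, -6, 2, 3, 0]
R4 ← R4 − R2: [0, 0, 0, 0, 0, 3]
R4 ← R4 − (1/2)·R3: [0, 0, 0, 0, 0, 0]
3 nonzero rows, so rank(T) = 3.
T has 6 columns; by rank–nullity, nullity = 6 − 3 = 3.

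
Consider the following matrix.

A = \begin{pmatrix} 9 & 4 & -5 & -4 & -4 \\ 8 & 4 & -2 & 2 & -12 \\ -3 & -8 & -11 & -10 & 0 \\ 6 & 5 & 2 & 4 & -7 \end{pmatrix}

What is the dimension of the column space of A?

Row reduce to echelon form.
R2 ← R2 − (8/9)·R1: [0, 4/9, 22/9, 50/9, -76/9]
R3 ← R3 + (1/3)·R1: [0, -20/3, -38/3, -34/3, -4/3]
R4 ← R4 − (2/3)·R1: [0, 7/3, 16/3, 20/3, -13/3]
R3 ← R3 + (15)·R2: [0, 0, 24, 72, -128]
R4 ← R4 − (21/4)·R2: [0, 0, -15/2, -45/2, 40]
R4 ← R4 + (5/16)·R3: [0, 0, 0, 0, 0]
Echelon form has 3 nonzero rows, so rank(A) = 3.
The column space has dimension equal to the rank: 3.

3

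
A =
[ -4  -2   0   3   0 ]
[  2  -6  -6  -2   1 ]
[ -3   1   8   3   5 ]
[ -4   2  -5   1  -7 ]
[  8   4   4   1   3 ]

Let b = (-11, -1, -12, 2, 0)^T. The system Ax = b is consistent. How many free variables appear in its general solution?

Row reduce the augmented matrix [A | b].
R2 ← R2 + (1/2)·R1: [0, -7, -6, -1/2, 1, -13/2]
R3 ← R3 − (3/4)·R1: [0, 5/2, 8, 3/4, 5, -15/4]
R4 ← R4 − R1: [0, 4, -5, -2, -7, 13]
R5 ← R5 + (2)·R1: [0, 0, 4, 7, 3, -22]
R3 ← R3 + (5/14)·R2: [0, 0, 41/7, 4/7, 75/14, -85/14]
R4 ← R4 + (4/7)·R2: [0, 0, -59/7, -16/7, -45/7, 65/7]
R4 ← R4 + (59/41)·R3: [0, 0, 0, -60/41, 105/82, 45/82]
R5 ← R5 − (28/41)·R3: [0, 0, 0, 271/41, -27/41, -732/41]
R5 ← R5 + (271/60)·R4: [0, 0, 0, 0, 41/8, -123/8]
The echelon form has 5 nonzero rows, and every pivot lies in the first 5 columns, so rank(A) = rank([A|b]) = 5.
The system is consistent.
Free variables = (unknowns) − (rank) = 5 − 5 = 0.

0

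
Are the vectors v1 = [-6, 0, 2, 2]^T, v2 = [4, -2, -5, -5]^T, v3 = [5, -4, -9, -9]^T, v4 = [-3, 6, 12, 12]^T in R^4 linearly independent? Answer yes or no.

no

Form the matrix with these vectors as rows and row reduce.
R2 ← R2 + (2/3)·R1: [0, -2, -11/3, -11/3]
R3 ← R3 + (5/6)·R1: [0, -4, -22/3, -22/3]
R4 ← R4 − (1/2)·R1: [0, 6, 11, 11]
R3 ← R3 − (2)·R2: [0, 0, 0, 0]
R4 ← R4 + (3)·R2: [0, 0, 0, 0]
2 nonzero rows, so the 4 vectors span a space of dimension 2.
Since 2 < 4, the vectors are linearly dependent.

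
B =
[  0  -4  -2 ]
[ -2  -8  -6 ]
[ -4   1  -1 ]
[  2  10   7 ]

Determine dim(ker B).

0

Row reduce to echelon form.
Swap R1 ↔ R2
R3 ← R3 − (2)·R1: [0, 17, 11]
R4 ← R4 + R1: [0, 2, 1]
R3 ← R3 + (17/4)·R2: [0, 0, 5/2]
R4 ← R4 + (1/2)·R2: [0, 0, 0]
3 nonzero rows, so rank(B) = 3.
B has 3 columns; by rank–nullity, nullity = 3 − 3 = 0.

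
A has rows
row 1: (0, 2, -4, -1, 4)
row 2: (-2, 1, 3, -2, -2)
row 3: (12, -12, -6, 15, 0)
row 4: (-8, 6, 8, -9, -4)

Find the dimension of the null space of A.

3

Row reduce to echelon form.
Swap R1 ↔ R2
R3 ← R3 + (6)·R1: [0, -6, 12, 3, -12]
R4 ← R4 − (4)·R1: [0, 2, -4, -1, 4]
R3 ← R3 + (3)·R2: [0, 0, 0, 0, 0]
R4 ← R4 − R2: [0, 0, 0, 0, 0]
2 nonzero rows, so rank(A) = 2.
A has 5 columns; by rank–nullity, nullity = 5 − 2 = 3.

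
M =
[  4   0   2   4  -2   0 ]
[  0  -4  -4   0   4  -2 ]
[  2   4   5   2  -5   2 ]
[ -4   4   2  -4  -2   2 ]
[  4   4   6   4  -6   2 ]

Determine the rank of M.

2

Row reduce to echelon form.
R3 ← R3 − (1/2)·R1: [0, 4, 4, 0, -4, 2]
R4 ← R4 + R1: [0, 4, 4, 0, -4, 2]
R5 ← R5 − R1: [0, 4, 4, 0, -4, 2]
R3 ← R3 + R2: [0, 0, 0, 0, 0, 0]
R4 ← R4 + R2: [0, 0, 0, 0, 0, 0]
R5 ← R5 + R2: [0, 0, 0, 0, 0, 0]
Echelon form has 2 nonzero rows, so rank(M) = 2.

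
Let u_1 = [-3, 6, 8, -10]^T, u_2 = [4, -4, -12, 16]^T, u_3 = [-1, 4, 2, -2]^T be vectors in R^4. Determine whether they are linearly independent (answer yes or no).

Form the matrix with these vectors as rows and row reduce.
R2 ← R2 + (4/3)·R1: [0, 4, -4/3, 8/3]
R3 ← R3 − (1/3)·R1: [0, 2, -2/3, 4/3]
R3 ← R3 − (1/2)·R2: [0, 0, 0, 0]
2 nonzero rows, so the 3 vectors span a space of dimension 2.
Since 2 < 3, the vectors are linearly dependent.

no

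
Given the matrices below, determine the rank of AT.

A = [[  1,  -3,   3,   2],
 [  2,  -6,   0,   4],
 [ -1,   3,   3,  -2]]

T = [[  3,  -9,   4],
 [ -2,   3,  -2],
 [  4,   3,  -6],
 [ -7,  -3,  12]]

First compute AT:
[[  7, -15,  16],
 [-10, -48,  68],
 [ 17,  33, -52]]
Now row reduce the product.
R2 ← R2 + (10/7)·R1: [0, -486/7, 636/7]
R3 ← R3 − (17/7)·R1: [0, 486/7, -636/7]
R3 ← R3 + R2: [0, 0, 0]
2 nonzero rows, so rank(AT) = 2.

2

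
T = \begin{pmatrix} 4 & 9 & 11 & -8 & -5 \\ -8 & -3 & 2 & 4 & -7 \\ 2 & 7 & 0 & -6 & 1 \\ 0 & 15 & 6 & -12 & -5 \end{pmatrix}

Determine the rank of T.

Row reduce to echelon form.
R2 ← R2 + (2)·R1: [0, 15, 24, -12, -17]
R3 ← R3 − (1/2)·R1: [0, 5/2, -11/2, -2, 7/2]
R3 ← R3 − (1/6)·R2: [0, 0, -19/2, 0, 19/3]
R4 ← R4 − R2: [0, 0, -18, 0, 12]
R4 ← R4 − (36/19)·R3: [0, 0, 0, 0, 0]
Echelon form has 3 nonzero rows, so rank(T) = 3.

3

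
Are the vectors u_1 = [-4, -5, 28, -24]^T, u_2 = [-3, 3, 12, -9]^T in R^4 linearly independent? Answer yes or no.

yes

Form the matrix with these vectors as rows and row reduce.
R2 ← R2 − (3/4)·R1: [0, 27/4, -9, 9]
2 nonzero rows, so the 2 vectors span a space of dimension 2.
Since 2 = 2, the vectors are linearly independent.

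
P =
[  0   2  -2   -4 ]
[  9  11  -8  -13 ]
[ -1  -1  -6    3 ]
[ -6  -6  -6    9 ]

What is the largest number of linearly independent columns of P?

Row reduce to echelon form.
Swap R1 ↔ R2
R3 ← R3 + (1/9)·R1: [0, 2/9, -62/9, 14/9]
R4 ← R4 + (2/3)·R1: [0, 4/3, -34/3, 1/3]
R3 ← R3 − (1/9)·R2: [0, 0, -20/3, 2]
R4 ← R4 − (2/3)·R2: [0, 0, -10, 3]
R4 ← R4 − (3/2)·R3: [0, 0, 0, 0]
Echelon form has 3 nonzero rows, so rank(P) = 3.
The rank gives the maximum number of linearly independent columns: 3.

3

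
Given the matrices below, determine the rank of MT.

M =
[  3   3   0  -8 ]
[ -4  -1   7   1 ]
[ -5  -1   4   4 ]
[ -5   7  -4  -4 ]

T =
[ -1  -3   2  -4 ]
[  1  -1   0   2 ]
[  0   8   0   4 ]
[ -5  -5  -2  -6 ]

3

First compute MT:
[[ 40,  28,  22,  42],
 [ -2,  64, -10,  36],
 [-16,  28, -18,  10],
 [ 32,  -4,  -2,  42]]
Now row reduce the product.
R2 ← R2 + (1/20)·R1: [0, 327/5, -89/10, 381/10]
R3 ← R3 + (2/5)·R1: [0, 196/5, -46/5, 134/5]
R4 ← R4 − (4/5)·R1: [0, -132/5, -98/5, 42/5]
R3 ← R3 − (196/327)·R2: [0, 0, -1264/327, 432/109]
R4 ← R4 + (44/109)·R2: [0, 0, -2528/109, 2592/109]
R4 ← R4 − (6)·R3: [0, 0, 0, 0]
3 nonzero rows, so rank(MT) = 3.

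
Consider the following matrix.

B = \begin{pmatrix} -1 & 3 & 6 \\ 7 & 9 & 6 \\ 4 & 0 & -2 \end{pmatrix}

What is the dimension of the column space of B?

3

Row reduce to echelon form.
R2 ← R2 + (7)·R1: [0, 30, 48]
R3 ← R3 + (4)·R1: [0, 12, 22]
R3 ← R3 − (2/5)·R2: [0, 0, 14/5]
Echelon form has 3 nonzero rows, so rank(B) = 3.
The column space has dimension equal to the rank: 3.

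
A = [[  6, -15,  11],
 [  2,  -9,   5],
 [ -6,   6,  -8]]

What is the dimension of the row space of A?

2

Row reduce to echelon form.
R2 ← R2 − (1/3)·R1: [0, -4, 4/3]
R3 ← R3 + R1: [0, -9, 3]
R3 ← R3 − (9/4)·R2: [0, 0, 0]
Echelon form has 2 nonzero rows, so rank(A) = 2.
The row space has dimension equal to the rank: 2.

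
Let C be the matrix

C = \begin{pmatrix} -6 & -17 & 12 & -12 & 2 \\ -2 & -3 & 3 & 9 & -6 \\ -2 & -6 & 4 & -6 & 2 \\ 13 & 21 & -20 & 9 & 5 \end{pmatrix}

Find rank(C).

Row reduce to echelon form.
R2 ← R2 − (1/3)·R1: [0, 8/3, -1, 13, -20/3]
R3 ← R3 − (1/3)·R1: [0, -1/3, 0, -2, 4/3]
R4 ← R4 + (13/6)·R1: [0, -95/6, 6, -17, 28/3]
R3 ← R3 + (1/8)·R2: [0, 0, -1/8, -3/8, 1/2]
R4 ← R4 + (95/16)·R2: [0, 0, 1/16, 963/16, -121/4]
R4 ← R4 + (1/2)·R3: [0, 0, 0, 60, -30]
Echelon form has 4 nonzero rows, so rank(C) = 4.

4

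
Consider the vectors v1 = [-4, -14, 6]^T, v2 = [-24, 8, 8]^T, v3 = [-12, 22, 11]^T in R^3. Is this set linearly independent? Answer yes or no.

Form the matrix with these vectors as rows and row reduce.
R2 ← R2 − (6)·R1: [0, 92, -28]
R3 ← R3 − (3)·R1: [0, 64, -7]
R3 ← R3 − (16/23)·R2: [0, 0, 287/23]
3 nonzero rows, so the 3 vectors span a space of dimension 3.
Since 3 = 3, the vectors are linearly independent.

yes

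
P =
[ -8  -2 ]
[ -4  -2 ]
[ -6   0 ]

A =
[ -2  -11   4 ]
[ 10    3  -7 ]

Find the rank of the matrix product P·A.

First compute PA:
[[ -4,  82, -18],
 [-12,  38,  -2],
 [ 12,  66, -24]]
Now row reduce the product.
R2 ← R2 − (3)·R1: [0, -208, 52]
R3 ← R3 + (3)·R1: [0, 312, -78]
R3 ← R3 + (3/2)·R2: [0, 0, 0]
2 nonzero rows, so rank(PA) = 2.

2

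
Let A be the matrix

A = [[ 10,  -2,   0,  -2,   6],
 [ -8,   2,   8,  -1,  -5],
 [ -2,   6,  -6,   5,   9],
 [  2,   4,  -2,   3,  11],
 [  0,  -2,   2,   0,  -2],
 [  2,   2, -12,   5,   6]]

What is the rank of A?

5

Row reduce to echelon form.
R2 ← R2 + (4/5)·R1: [0, 2/5, 8, -13/5, -1/5]
R3 ← R3 + (1/5)·R1: [0, 28/5, -6, 23/5, 51/5]
R4 ← R4 − (1/5)·R1: [0, 22/5, -2, 17/5, 49/5]
R6 ← R6 − (1/5)·R1: [0, 12/5, -12, 27/5, 24/5]
R3 ← R3 − (14)·R2: [0, 0, -118, 41, 13]
R4 ← R4 − (11)·R2: [0, 0, -90, 32, 12]
R5 ← R5 + (5)·R2: [0, 0, 42, -13, -3]
R6 ← R6 − (6)·R2: [0, 0, -60, 21, 6]
R4 ← R4 − (45/59)·R3: [0, 0, 0, 43/59, 123/59]
R5 ← R5 + (21/59)·R3: [0, 0, 0, 94/59, 96/59]
R6 ← R6 − (30/59)·R3: [0, 0, 0, 9/59, -36/59]
R5 ← R5 − (94/43)·R4: [0, 0, 0, 0, -126/43]
R6 ← R6 − (9/43)·R4: [0, 0, 0, 0, -45/43]
R6 ← R6 − (5/14)·R5: [0, 0, 0, 0, 0]
Echelon form has 5 nonzero rows, so rank(A) = 5.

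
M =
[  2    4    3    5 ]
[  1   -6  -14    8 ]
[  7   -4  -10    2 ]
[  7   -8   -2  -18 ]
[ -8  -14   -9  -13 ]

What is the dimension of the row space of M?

4

Row reduce to echelon form.
R2 ← R2 − (1/2)·R1: [0, -8, -31/2, 11/2]
R3 ← R3 − (7/2)·R1: [0, -18, -41/2, -31/2]
R4 ← R4 − (7/2)·R1: [0, -22, -25/2, -71/2]
R5 ← R5 + (4)·R1: [0, 2, 3, 7]
R3 ← R3 − (9/4)·R2: [0, 0, 115/8, -223/8]
R4 ← R4 − (11/4)·R2: [0, 0, 241/8, -405/8]
R5 ← R5 + (1/4)·R2: [0, 0, -7/8, 67/8]
R4 ← R4 − (241/115)·R3: [0, 0, 0, 896/115]
R5 ← R5 + (7/115)·R3: [0, 0, 0, 768/115]
R5 ← R5 − (6/7)·R4: [0, 0, 0, 0]
Echelon form has 4 nonzero rows, so rank(M) = 4.
The row space has dimension equal to the rank: 4.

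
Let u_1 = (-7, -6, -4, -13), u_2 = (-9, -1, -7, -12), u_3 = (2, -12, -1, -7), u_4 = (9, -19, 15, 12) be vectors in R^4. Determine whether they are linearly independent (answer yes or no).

Form the matrix with these vectors as rows and row reduce.
R2 ← R2 − (9/7)·R1: [0, 47/7, -13/7, 33/7]
R3 ← R3 + (2/7)·R1: [0, -96/7, -15/7, -75/7]
R4 ← R4 + (9/7)·R1: [0, -187/7, 69/7, -33/7]
R3 ← R3 + (96/47)·R2: [0, 0, -279/47, -51/47]
R4 ← R4 + (187/47)·R2: [0, 0, 116/47, 660/47]
R4 ← R4 + (116/279)·R3: [0, 0, 0, 1264/93]
4 nonzero rows, so the 4 vectors span a space of dimension 4.
Since 4 = 4, the vectors are linearly independent.

yes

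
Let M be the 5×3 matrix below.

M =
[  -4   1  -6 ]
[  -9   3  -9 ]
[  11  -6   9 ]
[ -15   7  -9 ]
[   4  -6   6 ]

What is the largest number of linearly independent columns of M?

Row reduce to echelon form.
R2 ← R2 − (9/4)·R1: [0, 3/4, 9/2]
R3 ← R3 + (11/4)·R1: [0, -13/4, -15/2]
R4 ← R4 − (15/4)·R1: [0, 13/4, 27/2]
R5 ← R5 + R1: [0, -5, 0]
R3 ← R3 + (13/3)·R2: [0, 0, 12]
R4 ← R4 − (13/3)·R2: [0, 0, -6]
R5 ← R5 + (20/3)·R2: [0, 0, 30]
R4 ← R4 + (1/2)·R3: [0, 0, 0]
R5 ← R5 − (5/2)·R3: [0, 0, 0]
Echelon form has 3 nonzero rows, so rank(M) = 3.
The rank gives the maximum number of linearly independent columns: 3.

3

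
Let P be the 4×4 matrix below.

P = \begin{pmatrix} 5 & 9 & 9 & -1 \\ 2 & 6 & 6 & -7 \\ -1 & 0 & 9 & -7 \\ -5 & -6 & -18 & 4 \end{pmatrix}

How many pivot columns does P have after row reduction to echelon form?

4

Row reduce to echelon form.
R2 ← R2 − (2/5)·R1: [0, 12/5, 12/5, -33/5]
R3 ← R3 + (1/5)·R1: [0, 9/5, 54/5, -36/5]
R4 ← R4 + R1: [0, 3, -9, 3]
R3 ← R3 − (3/4)·R2: [0, 0, 9, -9/4]
R4 ← R4 − (5/4)·R2: [0, 0, -12, 45/4]
R4 ← R4 + (4/3)·R3: [0, 0, 0, 33/4]
Echelon form has 4 nonzero rows, so rank(P) = 4.
Each nonzero row contributes one pivot column: 4 pivot columns.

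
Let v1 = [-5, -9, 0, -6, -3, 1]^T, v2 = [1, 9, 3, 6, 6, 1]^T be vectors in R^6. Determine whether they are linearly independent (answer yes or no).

Form the matrix with these vectors as rows and row reduce.
R2 ← R2 + (1/5)·R1: [0, 36/5, 3, 24/5, 27/5, 6/5]
2 nonzero rows, so the 2 vectors span a space of dimension 2.
Since 2 = 2, the vectors are linearly independent.

yes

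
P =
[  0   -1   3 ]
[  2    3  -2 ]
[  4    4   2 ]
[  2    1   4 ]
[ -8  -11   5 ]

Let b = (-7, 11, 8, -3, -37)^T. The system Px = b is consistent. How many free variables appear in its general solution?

1

Row reduce the augmented matrix [P | b].
Swap R1 ↔ R2
R3 ← R3 − (2)·R1: [0, -2, 6, -14]
R4 ← R4 − R1: [0, -2, 6, -14]
R5 ← R5 + (4)·R1: [0, 1, -3, 7]
R3 ← R3 − (2)·R2: [0, 0, 0, 0]
R4 ← R4 − (2)·R2: [0, 0, 0, 0]
R5 ← R5 + R2: [0, 0, 0, 0]
The echelon form has 2 nonzero rows, and every pivot lies in the first 3 columns, so rank(P) = rank([P|b]) = 2.
The system is consistent.
Free variables = (unknowns) − (rank) = 3 − 2 = 1.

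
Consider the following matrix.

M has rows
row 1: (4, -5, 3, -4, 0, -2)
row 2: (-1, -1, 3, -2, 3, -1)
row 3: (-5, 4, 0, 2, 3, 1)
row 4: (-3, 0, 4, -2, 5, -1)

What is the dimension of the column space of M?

2

Row reduce to echelon form.
R2 ← R2 + (1/4)·R1: [0, -9/4, 15/4, -3, 3, -3/2]
R3 ← R3 + (5/4)·R1: [0, -9/4, 15/4, -3, 3, -3/2]
R4 ← R4 + (3/4)·R1: [0, -15/4, 25/4, -5, 5, -5/2]
R3 ← R3 − R2: [0, 0, 0, 0, 0, 0]
R4 ← R4 − (5/3)·R2: [0, 0, 0, 0, 0, 0]
Echelon form has 2 nonzero rows, so rank(M) = 2.
The column space has dimension equal to the rank: 2.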